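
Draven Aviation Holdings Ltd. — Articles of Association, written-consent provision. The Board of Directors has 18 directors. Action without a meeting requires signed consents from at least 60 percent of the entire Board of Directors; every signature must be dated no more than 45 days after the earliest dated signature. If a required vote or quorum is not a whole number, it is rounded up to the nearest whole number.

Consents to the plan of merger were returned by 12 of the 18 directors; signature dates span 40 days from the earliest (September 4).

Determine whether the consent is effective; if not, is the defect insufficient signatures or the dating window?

Effective — both the signature and dating-window requirements are satisfied.

Signatures required: at least 60 percent of 18 — 3/5 of 18 = 10.80, rounded up to 11, so 11 needed; 12 signed. Sufficient.
Dating window: the latest signature is 40 days after the earliest; the limit is 45 days. Within the window.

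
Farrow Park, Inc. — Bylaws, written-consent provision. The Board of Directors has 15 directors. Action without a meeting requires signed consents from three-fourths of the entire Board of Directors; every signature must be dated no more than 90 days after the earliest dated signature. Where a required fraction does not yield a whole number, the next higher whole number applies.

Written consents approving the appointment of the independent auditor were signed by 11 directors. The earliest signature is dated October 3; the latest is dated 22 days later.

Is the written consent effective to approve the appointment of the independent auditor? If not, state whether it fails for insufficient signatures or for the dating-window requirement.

Signatures required: three-fourths of 15 — 3/4 of 15 = 11.25, rounded up to 12, so 12 needed; 11 signed. Insufficient.
Dating window: the latest signature is 22 days after the earliest; the limit is 90 days. Within the window.

Not effective — insufficient signatures.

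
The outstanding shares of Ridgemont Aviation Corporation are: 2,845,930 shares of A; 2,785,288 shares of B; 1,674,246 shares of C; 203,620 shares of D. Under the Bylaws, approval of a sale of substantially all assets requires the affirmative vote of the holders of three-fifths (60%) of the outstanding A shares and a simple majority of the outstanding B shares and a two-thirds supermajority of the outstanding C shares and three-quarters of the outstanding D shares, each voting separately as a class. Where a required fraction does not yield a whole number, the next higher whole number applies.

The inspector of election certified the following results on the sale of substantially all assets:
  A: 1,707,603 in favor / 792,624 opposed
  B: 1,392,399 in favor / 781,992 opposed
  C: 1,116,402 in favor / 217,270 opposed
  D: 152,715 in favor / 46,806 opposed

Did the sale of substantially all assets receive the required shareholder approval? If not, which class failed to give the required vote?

Not approved — the B shares did not give the required vote.

A: 3/5 of 2845930 = 1707558; 1,707,558 required, 1,707,603 in favor — approved.
B: a majority of 2785288 is 1392645; 1,392,645 required, 1,392,399 in favor — not approved.
C: 2/3 of 1674246 = 1116164; 1,116,164 required, 1,116,402 in favor — approved.
D: 3/4 of 203620 = 152715; 152,715 required, 152,715 in favor — approved.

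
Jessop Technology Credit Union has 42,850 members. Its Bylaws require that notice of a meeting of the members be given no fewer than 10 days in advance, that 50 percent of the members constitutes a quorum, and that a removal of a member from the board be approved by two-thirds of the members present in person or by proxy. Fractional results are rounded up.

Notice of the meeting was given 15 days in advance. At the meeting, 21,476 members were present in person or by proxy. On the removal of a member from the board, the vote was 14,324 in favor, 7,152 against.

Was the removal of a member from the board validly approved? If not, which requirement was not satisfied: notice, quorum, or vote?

Notice: 15 days given; 10 required. Satisfied.
Quorum: 50% of 42,850 = 21,425; 21,476 present. Satisfied.
Vote: requires two-thirds of those present (21,476); 2/3 of 21476 = 14317.33, rounded up to 14318, so 14,318 needed; 14,324 in favor. Satisfied.

Valid — all requirements satisfied.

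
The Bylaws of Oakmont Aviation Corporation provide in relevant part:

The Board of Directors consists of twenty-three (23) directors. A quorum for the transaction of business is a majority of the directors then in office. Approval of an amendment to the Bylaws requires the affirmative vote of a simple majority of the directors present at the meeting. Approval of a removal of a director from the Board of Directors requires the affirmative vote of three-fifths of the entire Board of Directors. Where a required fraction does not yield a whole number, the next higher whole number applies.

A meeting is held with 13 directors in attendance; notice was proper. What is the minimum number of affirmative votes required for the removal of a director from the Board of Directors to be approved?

The removal of a director from the Board of Directors requires three-fifths of the entire Board of Directors (23).
3/5 of 23 = 13.80, rounded up to 14.
(Only 13 can vote, so the removal of a director from the Board of Directors cannot pass at this meeting, but the required vote is still 14.)

14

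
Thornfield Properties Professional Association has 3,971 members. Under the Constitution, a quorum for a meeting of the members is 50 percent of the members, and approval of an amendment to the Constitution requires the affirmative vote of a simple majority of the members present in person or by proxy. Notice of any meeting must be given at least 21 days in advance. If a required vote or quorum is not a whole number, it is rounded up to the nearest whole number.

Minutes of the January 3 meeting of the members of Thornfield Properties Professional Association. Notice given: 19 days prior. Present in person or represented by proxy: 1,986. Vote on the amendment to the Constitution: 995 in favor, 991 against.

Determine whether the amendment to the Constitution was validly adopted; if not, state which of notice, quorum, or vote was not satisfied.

Invalid — notice requirement not satisfied.

Notice: 19 days given; 21 required. Not satisfied.
Quorum: 50% of 3,971 = 1,985.50, rounded up to 1,986; 1,986 present. Satisfied.
Vote: requires a majority of those present (1,986); a majority of 1986 is 994, so 994 needed; 995 in favor. Satisfied.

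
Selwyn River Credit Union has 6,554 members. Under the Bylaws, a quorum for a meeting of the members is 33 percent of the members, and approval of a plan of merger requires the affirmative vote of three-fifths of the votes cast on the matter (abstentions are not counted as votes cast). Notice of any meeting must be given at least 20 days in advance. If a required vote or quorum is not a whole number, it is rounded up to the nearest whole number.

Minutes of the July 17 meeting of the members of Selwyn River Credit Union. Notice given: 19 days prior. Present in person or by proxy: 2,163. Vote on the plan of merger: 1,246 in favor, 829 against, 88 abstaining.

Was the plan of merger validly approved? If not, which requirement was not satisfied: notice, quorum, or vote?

Notice: 19 days given; 20 required. Not satisfied.
Quorum: 33% of 6,554 = 2,162.82, rounded up to 2,163; 2,163 present. Satisfied.
Vote: requires three-fifths of the votes cast (2,163 − 88 abstaining = 2,075); 3/5 of 2075 = 1245, so 1,245 needed; 1,246 in favor. Satisfied.

Invalid — notice requirement not satisfied.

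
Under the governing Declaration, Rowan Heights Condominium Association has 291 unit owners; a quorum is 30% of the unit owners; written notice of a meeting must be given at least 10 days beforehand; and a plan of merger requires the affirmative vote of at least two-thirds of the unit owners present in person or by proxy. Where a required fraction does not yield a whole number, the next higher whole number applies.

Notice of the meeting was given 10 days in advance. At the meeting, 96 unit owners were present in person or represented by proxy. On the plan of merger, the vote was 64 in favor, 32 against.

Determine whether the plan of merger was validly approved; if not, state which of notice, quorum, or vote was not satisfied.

Valid — all requirements satisfied.

Notice: 10 days given; 10 required. Satisfied.
Quorum: 30% of 291 = 87.30, rounded up to 88; 96 present. Satisfied.
Vote: requires two-thirds of those present (96); 2/3 of 96 = 64, so 64 needed; 64 in favor. Satisfied.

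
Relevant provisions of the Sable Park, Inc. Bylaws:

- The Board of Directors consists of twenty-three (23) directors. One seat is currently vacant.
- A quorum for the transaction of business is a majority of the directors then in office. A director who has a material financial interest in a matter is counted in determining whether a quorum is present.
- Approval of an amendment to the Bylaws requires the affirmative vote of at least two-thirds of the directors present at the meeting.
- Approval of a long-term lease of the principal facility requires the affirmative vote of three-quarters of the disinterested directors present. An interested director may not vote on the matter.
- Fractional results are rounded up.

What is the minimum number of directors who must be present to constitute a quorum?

A majority of 22 is 12.

12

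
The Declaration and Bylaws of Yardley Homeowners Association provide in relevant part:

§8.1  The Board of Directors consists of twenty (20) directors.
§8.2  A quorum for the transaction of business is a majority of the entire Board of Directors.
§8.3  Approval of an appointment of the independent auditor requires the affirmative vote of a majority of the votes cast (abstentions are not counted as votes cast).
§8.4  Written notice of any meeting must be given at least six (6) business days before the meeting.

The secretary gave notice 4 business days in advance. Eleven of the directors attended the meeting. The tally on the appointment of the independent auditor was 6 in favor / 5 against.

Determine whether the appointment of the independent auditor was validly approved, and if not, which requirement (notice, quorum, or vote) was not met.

Invalid — notice requirement not satisfied.

Notice: 4 business days given; 6 required (4 < 6). Not satisfied.
Quorum: 11 present; quorum is 11. Satisfied.
Vote: the appointment of the independent auditor requires a majority of the votes cast (11). A majority of 11 is 6, so 6 affirmative votes are needed; 6 voted in favor. Satisfied.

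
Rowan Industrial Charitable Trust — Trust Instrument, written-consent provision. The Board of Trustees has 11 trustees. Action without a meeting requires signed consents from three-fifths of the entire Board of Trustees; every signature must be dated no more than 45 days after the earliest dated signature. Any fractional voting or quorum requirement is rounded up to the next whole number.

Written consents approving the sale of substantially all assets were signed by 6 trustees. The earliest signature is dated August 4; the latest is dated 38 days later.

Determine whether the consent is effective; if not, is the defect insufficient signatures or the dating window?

Signatures required: three-fifths of 11 — 3/5 of 11 = 6.60, rounded up to 7, so 7 needed; 6 signed. Insufficient.
Dating window: the latest signature is 38 days after the earliest; the limit is 45 days. Within the window.

Not effective — insufficient signatures.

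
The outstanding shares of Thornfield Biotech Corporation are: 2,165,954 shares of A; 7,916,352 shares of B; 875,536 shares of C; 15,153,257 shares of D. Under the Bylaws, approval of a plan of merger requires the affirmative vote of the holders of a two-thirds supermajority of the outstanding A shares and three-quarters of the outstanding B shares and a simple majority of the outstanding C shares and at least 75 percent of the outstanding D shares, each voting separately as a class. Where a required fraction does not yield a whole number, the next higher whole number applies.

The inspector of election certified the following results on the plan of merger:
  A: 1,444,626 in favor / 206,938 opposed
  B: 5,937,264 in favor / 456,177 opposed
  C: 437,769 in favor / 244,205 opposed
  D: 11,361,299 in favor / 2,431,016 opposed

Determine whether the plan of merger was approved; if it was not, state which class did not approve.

Not approved — the D shares did not give the required vote.

A: 2/3 of 2165954 = 1443969.33, rounded up to 1443970; 1,443,970 required, 1,444,626 in favor — approved.
B: 3/4 of 7916352 = 5937264; 5,937,264 required, 5,937,264 in favor — approved.
C: a majority of 875536 is 437769; 437,769 required, 437,769 in favor — approved.
D: 3/4 of 15153257 = 11364942.75, rounded up to 11364943; 11,364,943 required, 11,361,299 in favor — not approved.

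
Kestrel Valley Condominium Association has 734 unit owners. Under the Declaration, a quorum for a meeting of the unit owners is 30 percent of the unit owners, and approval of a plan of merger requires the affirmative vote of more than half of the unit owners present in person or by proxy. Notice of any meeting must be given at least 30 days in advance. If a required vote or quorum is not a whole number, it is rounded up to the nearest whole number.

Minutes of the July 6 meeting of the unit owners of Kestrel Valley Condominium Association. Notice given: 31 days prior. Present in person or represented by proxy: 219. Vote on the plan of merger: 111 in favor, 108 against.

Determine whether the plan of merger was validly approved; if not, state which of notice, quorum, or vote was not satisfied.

Invalid — quorum requirement not satisfied.

Notice: 31 days given; 30 required. Satisfied.
Quorum: 30% of 734 = 220.20, rounded up to 221; 219 present. Not satisfied.
Vote: requires a majority of those present (219); a majority of 219 is 110, so 110 needed; 111 in favor. Satisfied.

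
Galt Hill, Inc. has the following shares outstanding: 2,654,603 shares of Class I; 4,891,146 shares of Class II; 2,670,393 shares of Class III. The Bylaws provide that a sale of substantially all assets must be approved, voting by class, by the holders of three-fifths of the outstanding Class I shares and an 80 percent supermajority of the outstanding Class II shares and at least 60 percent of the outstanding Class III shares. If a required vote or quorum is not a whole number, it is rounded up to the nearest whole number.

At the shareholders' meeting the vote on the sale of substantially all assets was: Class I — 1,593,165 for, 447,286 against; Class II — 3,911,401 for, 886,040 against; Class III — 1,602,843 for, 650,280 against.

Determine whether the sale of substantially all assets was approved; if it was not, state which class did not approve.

Not approved — the Class II shares did not give the required vote.

Class I: 3/5 of 2654603 = 1592761.80, rounded up to 1592762; 1,592,762 required, 1,593,165 in favor — approved.
Class II: 4/5 of 4891146 = 3912916.80, rounded up to 3912917; 3,912,917 required, 3,911,401 in favor — not approved.
Class III: 3/5 of 2670393 = 1602235.80, rounded up to 1602236; 1,602,236 required, 1,602,843 in favor — approved.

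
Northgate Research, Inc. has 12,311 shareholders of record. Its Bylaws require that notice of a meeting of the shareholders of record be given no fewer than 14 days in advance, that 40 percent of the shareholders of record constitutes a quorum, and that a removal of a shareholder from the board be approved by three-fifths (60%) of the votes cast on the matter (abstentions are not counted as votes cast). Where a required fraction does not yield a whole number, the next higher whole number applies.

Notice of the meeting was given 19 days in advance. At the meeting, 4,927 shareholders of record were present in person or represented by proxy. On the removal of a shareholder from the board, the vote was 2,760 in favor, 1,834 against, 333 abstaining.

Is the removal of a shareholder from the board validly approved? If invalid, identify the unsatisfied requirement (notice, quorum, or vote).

Notice: 19 days given; 14 required. Satisfied.
Quorum: 40% of 12,311 = 4,924.40, rounded up to 4,925; 4,927 present. Satisfied.
Vote: requires three-fifths of the votes cast (4,927 − 333 abstaining = 4,594); 3/5 of 4594 = 2756.40, rounded up to 2757, so 2,757 needed; 2,760 in favor. Satisfied.

Valid — all requirements satisfied.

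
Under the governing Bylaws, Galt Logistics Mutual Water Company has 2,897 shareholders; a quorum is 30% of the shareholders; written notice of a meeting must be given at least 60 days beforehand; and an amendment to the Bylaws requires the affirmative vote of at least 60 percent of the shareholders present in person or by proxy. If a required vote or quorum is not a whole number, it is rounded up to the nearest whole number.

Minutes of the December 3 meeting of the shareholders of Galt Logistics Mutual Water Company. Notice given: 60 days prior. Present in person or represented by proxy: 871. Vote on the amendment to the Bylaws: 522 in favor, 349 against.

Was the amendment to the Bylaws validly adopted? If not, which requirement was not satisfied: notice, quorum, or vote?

Invalid — vote requirement not satisfied.

Notice: 60 days given; 60 required. Satisfied.
Quorum: 30% of 2,897 = 869.10, rounded up to 870; 871 present. Satisfied.
Vote: requires three-fifths of those present (871); 3/5 of 871 = 522.60, rounded up to 523, so 523 needed; 522 in favor. Not satisfied.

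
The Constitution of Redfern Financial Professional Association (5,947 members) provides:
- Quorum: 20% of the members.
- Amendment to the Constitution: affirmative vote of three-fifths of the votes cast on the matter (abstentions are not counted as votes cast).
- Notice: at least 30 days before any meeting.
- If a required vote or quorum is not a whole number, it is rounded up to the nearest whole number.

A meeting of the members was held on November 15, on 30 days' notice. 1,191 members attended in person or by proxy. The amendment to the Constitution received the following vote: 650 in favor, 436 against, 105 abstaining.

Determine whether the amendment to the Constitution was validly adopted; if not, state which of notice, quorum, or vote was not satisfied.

Notice: 30 days given; 30 required. Satisfied.
Quorum: 20% of 5,947 = 1,189.40, rounded up to 1,190; 1,191 present. Satisfied.
Vote: requires three-fifths of the votes cast (1,191 − 105 abstaining = 1,086); 3/5 of 1086 = 651.60, rounded up to 652, so 652 needed; 650 in favor. Not satisfied.

Invalid — vote requirement not satisfied.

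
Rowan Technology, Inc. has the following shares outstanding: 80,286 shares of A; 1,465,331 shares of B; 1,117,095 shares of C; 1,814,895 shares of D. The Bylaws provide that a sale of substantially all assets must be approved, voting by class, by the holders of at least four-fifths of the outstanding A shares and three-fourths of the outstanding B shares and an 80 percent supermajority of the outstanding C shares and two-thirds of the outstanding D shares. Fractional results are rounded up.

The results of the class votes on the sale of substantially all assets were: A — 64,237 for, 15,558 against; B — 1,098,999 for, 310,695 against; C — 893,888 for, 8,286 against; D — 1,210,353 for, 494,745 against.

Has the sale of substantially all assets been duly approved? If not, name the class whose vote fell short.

Approved — every class gave the required vote.

A: 4/5 of 80286 = 64228.80, rounded up to 64229; 64,229 required, 64,237 in favor — approved.
B: 3/4 of 1465331 = 1098998.25, rounded up to 1098999; 1,098,999 required, 1,098,999 in favor — approved.
C: 4/5 of 1117095 = 893676; 893,676 required, 893,888 in favor — approved.
D: 2/3 of 1814895 = 1209930; 1,209,930 required, 1,210,353 in favor — approved.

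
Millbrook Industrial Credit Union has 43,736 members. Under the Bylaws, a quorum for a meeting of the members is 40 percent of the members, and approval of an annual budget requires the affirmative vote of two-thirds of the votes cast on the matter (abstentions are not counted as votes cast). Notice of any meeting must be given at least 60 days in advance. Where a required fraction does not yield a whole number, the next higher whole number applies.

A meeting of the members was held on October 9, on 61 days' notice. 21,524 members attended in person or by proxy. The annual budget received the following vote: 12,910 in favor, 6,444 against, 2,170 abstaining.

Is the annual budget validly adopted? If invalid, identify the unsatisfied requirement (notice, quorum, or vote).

Valid — all requirements satisfied.

Notice: 61 days given; 60 required. Satisfied.
Quorum: 40% of 43,736 = 17,494.40, rounded up to 17,495; 21,524 present. Satisfied.
Vote: requires two-thirds of the votes cast (21,524 − 2,170 abstaining = 19,354); 2/3 of 19354 = 12902.67, rounded up to 12903, so 12,903 needed; 12,910 in favor. Satisfied.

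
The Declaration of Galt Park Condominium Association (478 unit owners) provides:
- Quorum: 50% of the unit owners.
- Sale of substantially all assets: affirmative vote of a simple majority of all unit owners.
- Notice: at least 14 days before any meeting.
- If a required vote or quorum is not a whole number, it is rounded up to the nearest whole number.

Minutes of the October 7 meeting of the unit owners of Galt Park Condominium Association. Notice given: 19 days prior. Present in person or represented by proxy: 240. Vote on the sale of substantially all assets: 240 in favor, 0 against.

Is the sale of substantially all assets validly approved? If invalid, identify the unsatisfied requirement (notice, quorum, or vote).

Valid — all requirements satisfied.

Notice: 19 days given; 14 required. Satisfied.
Quorum: 50% of 478 = 239; 240 present. Satisfied.
Vote: requires a majority of all unit owners (478); a majority of 478 is 240, so 240 needed; 240 in favor. Satisfied.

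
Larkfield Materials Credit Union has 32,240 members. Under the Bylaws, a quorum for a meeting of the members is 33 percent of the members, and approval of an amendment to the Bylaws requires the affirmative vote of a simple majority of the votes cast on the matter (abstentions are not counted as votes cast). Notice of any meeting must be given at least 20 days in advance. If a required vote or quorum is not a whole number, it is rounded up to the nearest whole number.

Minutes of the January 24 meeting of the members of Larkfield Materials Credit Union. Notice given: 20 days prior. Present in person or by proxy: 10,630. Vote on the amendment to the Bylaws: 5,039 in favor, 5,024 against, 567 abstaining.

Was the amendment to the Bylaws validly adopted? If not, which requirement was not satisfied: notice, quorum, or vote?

Notice: 20 days given; 20 required. Satisfied.
Quorum: 33% of 32,240 = 10,639.20, rounded up to 10,640; 10,630 present. Not satisfied.
Vote: requires a majority of the votes cast (10,630 − 567 abstaining = 10,063); a majority of 10063 is 5032, so 5,032 needed; 5,039 in favor. Satisfied.

Invalid — quorum requirement not satisfied.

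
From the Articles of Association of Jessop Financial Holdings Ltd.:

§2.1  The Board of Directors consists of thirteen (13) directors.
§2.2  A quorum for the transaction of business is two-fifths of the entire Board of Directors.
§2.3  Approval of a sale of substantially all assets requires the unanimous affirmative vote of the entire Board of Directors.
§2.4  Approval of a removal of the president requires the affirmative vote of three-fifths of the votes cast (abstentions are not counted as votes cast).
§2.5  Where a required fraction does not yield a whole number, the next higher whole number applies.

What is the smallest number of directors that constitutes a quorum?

2/5 of 13 = 5.20, rounded up to 6.

6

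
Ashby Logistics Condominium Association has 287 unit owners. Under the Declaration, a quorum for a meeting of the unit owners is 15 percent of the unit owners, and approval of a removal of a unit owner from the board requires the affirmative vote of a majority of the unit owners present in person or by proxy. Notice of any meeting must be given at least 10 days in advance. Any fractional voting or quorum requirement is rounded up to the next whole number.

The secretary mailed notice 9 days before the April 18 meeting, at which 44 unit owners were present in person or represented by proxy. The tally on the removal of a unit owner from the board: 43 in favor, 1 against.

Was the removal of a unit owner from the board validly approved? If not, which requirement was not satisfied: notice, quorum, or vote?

Invalid — notice requirement not satisfied.

Notice: 9 days given; 10 required. Not satisfied.
Quorum: 15% of 287 = 43.05, rounded up to 44; 44 present. Satisfied.
Vote: requires a majority of those present (44); a majority of 44 is 23, so 23 needed; 43 in favor. Satisfied.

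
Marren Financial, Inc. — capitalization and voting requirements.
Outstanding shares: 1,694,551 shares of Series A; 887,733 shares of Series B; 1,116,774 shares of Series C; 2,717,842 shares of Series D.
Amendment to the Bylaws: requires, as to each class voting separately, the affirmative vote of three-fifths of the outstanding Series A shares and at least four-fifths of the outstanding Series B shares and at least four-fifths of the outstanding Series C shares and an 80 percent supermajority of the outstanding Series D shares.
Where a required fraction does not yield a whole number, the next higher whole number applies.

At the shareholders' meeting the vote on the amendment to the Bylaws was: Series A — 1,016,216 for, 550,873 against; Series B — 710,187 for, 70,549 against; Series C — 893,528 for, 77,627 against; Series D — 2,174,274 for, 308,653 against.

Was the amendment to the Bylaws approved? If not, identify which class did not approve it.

Not approved — the Series A shares did not give the required vote.

Series A: 3/5 of 1694551 = 1016730.60, rounded up to 1016731; 1,016,731 required, 1,016,216 in favor — not approved.
Series B: 4/5 of 887733 = 710186.40, rounded up to 710187; 710,187 required, 710,187 in favor — approved.
Series C: 4/5 of 1116774 = 893419.20, rounded up to 893420; 893,420 required, 893,528 in favor — approved.
Series D: 4/5 of 2717842 = 2174273.60, rounded up to 2174274; 2,174,274 required, 2,174,274 in favor — approved.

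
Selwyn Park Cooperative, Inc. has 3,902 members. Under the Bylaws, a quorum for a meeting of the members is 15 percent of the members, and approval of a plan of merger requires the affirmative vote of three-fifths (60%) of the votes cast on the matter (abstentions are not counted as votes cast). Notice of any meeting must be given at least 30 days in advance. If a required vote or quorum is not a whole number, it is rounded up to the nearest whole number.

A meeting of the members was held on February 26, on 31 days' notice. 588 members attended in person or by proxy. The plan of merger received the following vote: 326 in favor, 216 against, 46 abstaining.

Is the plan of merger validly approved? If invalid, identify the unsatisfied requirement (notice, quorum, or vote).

Notice: 31 days given; 30 required. Satisfied.
Quorum: 15% of 3,902 = 585.30, rounded up to 586; 588 present. Satisfied.
Vote: requires three-fifths of the votes cast (588 − 46 abstaining = 542); 3/5 of 542 = 325.20, rounded up to 326, so 326 needed; 326 in favor. Satisfied.

Valid — all requirements satisfied.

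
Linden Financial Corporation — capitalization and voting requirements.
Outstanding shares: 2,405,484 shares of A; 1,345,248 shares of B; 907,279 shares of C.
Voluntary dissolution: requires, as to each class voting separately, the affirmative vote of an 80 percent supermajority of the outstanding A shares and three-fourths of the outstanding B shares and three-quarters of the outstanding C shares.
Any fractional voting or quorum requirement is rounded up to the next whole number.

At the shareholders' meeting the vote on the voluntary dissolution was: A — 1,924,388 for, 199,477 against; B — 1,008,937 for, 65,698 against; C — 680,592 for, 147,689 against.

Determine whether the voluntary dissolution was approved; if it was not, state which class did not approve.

Approved — every class gave the required vote.

A: 4/5 of 2405484 = 1924387.20, rounded up to 1924388; 1,924,388 required, 1,924,388 in favor — approved.
B: 3/4 of 1345248 = 1008936; 1,008,936 required, 1,008,937 in favor — approved.
C: 3/4 of 907279 = 680459.25, rounded up to 680460; 680,460 required, 680,592 in favor — approved.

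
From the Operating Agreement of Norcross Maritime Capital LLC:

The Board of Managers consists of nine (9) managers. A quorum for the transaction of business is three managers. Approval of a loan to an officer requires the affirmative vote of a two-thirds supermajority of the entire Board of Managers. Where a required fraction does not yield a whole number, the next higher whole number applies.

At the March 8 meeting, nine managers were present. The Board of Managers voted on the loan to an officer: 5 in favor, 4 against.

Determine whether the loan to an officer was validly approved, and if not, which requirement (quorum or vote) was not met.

Invalid — vote requirement not satisfied.

Quorum: 9 present; quorum is 3. Satisfied.
Vote: the loan to an officer requires two-thirds of the entire Board of Managers (9). 2/3 of 9 = 6, so 6 affirmative votes are needed; 5 voted in favor. Not satisfied.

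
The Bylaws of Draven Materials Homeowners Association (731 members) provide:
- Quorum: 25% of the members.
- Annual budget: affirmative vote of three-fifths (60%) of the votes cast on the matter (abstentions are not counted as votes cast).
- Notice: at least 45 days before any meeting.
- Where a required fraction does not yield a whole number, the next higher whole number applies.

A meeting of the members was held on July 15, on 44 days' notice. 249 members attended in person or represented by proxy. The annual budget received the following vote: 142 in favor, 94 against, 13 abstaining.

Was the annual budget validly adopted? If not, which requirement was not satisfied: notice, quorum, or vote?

Notice: 44 days given; 45 required. Not satisfied.
Quorum: 25% of 731 = 182.75, rounded up to 183; 249 present. Satisfied.
Vote: requires three-fifths of the votes cast (249 − 13 abstaining = 236); 3/5 of 236 = 141.60, rounded up to 142, so 142 needed; 142 in favor. Satisfied.

Invalid — notice requirement not satisfied.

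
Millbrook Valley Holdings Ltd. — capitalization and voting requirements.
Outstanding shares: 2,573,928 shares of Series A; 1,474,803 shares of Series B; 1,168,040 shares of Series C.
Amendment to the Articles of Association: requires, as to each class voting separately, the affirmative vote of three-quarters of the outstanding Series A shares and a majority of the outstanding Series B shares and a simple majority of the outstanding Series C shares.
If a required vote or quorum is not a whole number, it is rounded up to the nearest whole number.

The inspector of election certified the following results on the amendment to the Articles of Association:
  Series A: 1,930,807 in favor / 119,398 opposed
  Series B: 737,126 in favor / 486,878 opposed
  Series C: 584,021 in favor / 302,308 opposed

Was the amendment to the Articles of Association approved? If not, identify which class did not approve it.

Not approved — the Series B shares did not give the required vote.

Series A: 3/4 of 2573928 = 1930446; 1,930,446 required, 1,930,807 in favor — approved.
Series B: a majority of 1474803 is 737402; 737,402 required, 737,126 in favor — not approved.
Series C: a majority of 1168040 is 584021; 584,021 required, 584,021 in favor — approved.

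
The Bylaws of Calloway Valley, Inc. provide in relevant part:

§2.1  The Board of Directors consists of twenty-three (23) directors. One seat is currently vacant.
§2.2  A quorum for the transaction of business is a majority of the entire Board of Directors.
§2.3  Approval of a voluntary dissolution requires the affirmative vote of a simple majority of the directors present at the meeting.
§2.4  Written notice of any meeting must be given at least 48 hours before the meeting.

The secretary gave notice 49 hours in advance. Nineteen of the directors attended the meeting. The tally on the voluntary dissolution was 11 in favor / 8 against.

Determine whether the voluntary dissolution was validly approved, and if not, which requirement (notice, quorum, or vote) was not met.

Notice: 49 hours given; 48 required (49 ≥ 48). Satisfied.
Quorum: 19 present; quorum is 12. Satisfied.
Vote: the voluntary dissolution requires a majority of the directors present (19). A majority of 19 is 10, so 10 affirmative votes are needed; 11 voted in favor. Satisfied.

Valid — all requirements satisfied.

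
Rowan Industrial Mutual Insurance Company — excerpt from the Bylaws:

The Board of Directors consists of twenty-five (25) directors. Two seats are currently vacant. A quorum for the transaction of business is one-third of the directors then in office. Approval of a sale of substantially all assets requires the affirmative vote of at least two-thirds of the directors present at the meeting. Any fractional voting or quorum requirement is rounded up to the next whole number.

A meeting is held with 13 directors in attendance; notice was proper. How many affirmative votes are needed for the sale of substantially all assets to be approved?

The sale of substantially all assets requires two-thirds of the directors present (13).
2/3 of 13 = 8.67, rounded up to 9.

9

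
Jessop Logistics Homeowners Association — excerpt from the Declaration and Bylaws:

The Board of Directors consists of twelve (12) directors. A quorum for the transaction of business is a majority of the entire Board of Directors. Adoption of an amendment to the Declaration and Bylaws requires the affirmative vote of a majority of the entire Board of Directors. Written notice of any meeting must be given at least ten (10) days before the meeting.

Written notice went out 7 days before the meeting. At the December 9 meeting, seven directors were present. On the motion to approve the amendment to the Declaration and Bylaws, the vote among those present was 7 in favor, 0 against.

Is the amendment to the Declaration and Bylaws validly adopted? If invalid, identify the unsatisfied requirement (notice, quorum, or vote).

Invalid — notice requirement not satisfied.

Notice: 7 days given; 10 required (7 < 10). Not satisfied.
Quorum: 7 present; quorum is 7. Satisfied.
Vote: the amendment to the Declaration and Bylaws requires a majority of the entire Board of Directors (12). A majority of 12 is 7, so 7 affirmative votes are needed; 7 voted in favor. Satisfied.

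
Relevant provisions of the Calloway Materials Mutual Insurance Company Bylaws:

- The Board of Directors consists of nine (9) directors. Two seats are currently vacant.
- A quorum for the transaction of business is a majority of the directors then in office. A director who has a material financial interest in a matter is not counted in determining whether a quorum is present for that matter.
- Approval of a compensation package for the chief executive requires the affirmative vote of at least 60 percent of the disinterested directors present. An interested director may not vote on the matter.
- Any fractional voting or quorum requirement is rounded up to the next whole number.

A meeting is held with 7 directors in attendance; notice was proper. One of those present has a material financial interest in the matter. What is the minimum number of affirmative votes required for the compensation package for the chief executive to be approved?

The compensation package for the chief executive requires three-fifths of the disinterested directors present (7 − 1 = 6).
3/5 of 6 = 3.60, rounded up to 4.

4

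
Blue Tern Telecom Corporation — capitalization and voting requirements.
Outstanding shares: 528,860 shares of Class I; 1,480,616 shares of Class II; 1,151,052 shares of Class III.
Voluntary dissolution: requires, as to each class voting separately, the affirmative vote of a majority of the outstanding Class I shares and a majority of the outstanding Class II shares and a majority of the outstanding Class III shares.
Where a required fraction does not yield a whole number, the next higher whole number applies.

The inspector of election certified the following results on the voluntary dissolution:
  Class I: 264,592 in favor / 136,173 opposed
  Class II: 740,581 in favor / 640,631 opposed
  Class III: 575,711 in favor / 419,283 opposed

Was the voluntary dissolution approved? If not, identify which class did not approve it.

Class I: a majority of 528860 is 264431; 264,431 required, 264,592 in favor — approved.
Class II: a majority of 1480616 is 740309; 740,309 required, 740,581 in favor — approved.
Class III: a majority of 1151052 is 575527; 575,527 required, 575,711 in favor — approved.

Approved — every class gave the required vote.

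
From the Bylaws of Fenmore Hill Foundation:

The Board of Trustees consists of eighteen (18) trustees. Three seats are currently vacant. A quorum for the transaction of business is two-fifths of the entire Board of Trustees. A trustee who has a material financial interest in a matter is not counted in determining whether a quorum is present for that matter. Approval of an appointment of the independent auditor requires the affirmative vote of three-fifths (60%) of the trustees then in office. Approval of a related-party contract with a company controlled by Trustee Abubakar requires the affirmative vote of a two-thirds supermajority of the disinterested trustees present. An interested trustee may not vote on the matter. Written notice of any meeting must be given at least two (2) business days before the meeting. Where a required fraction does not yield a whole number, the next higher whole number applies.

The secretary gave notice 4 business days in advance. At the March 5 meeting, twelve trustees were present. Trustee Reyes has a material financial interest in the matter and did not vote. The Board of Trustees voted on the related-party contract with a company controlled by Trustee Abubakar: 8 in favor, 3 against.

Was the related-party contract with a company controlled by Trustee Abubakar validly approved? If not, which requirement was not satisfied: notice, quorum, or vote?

Notice: 4 business days given; 2 required (4 ≥ 2). Satisfied.
Quorum: 12 present, but the 1 interested trustee does not count, leaving 11. Quorum is 8. Satisfied.
Vote: the related-party contract with a company controlled by Trustee Abubakar requires two-thirds of the disinterested trustees present (12 − 1 = 11). 2/3 of 11 = 7.33, rounded up to 8, so 8 affirmative votes are needed; 8 voted in favor. Satisfied.

Valid — all requirements satisfied.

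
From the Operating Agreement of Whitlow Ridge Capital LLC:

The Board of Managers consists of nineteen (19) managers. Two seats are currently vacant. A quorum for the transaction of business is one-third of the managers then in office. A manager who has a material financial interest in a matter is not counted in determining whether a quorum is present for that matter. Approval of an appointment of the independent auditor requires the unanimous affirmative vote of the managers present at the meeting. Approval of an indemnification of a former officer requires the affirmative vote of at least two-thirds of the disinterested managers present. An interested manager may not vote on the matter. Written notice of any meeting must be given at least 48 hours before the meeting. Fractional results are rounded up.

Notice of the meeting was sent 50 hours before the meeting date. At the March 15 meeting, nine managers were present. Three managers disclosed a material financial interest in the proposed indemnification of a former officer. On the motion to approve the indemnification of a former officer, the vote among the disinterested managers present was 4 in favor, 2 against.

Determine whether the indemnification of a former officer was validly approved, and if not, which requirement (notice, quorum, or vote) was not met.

Notice: 50 hours given; 48 required (50 ≥ 48). Satisfied.
Quorum: 9 present, but the 3 interested managers do not count, leaving 6. Quorum is 6. Satisfied.
Vote: the indemnification of a former officer requires two-thirds of the disinterested managers present (9 − 3 = 6). 2/3 of 6 = 4, so 4 affirmative votes are needed; 4 voted in favor. Satisfied.

Valid — all requirements satisfied.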